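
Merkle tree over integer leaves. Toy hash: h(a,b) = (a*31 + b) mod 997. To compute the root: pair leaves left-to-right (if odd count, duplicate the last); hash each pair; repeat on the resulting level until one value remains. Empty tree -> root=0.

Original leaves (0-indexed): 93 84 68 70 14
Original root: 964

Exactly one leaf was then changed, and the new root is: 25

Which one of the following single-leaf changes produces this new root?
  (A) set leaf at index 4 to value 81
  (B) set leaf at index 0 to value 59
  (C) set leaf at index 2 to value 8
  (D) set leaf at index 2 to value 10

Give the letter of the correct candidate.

Original leaves: [93, 84, 68, 70, 14]
Target new root: 25
Try each candidate change and compute the resulting root:
Candidate A: set leaf[4] = 81 -> leaves = [93, 84, 68, 70, 81]
  L0: [93, 84, 68, 70, 81]
  L1: h(93,84)=(93*31+84)%997=973 h(68,70)=(68*31+70)%997=184 h(81,81)=(81*31+81)%997=598 -> [973, 184, 598]
  L2: h(973,184)=(973*31+184)%997=437 h(598,598)=(598*31+598)%997=193 -> [437, 193]
  L3: h(437,193)=(437*31+193)%997=779 -> [779]
  root = 779 != target 25
Candidate B: set leaf[0] = 59 -> leaves = [59, 84, 68, 70, 14]
  L0: [59, 84, 68, 70, 14]
  L1: h(59,84)=(59*31+84)%997=916 h(68,70)=(68*31+70)%997=184 h(14,14)=(14*31+14)%997=448 -> [916, 184, 448]
  L2: h(916,184)=(916*31+184)%997=664 h(448,448)=(448*31+448)%997=378 -> [664, 378]
  L3: h(664,378)=(664*31+378)%997=25 -> [25]
  root = 25 == target 25  ** MATCH **
Candidate C: set leaf[2] = 8 -> leaves = [93, 84, 8, 70, 14]
  L0: [93, 84, 8, 70, 14]
  L1: h(93,84)=(93*31+84)%997=973 h(8,70)=(8*31+70)%997=318 h(14,14)=(14*31+14)%997=448 -> [973, 318, 448]
  L2: h(973,318)=(973*31+318)%997=571 h(448,448)=(448*31+448)%997=378 -> [571, 378]
  L3: h(571,378)=(571*31+378)%997=133 -> [133]
  root = 133 != target 25
Candidate D: set leaf[2] = 10 -> leaves = [93, 84, 10, 70, 14]
  L0: [93, 84, 10, 70, 14]
  L1: h(93,84)=(93*31+84)%997=973 h(10,70)=(10*31+70)%997=380 h(14,14)=(14*31+14)%997=448 -> [973, 380, 448]
  L2: h(973,380)=(973*31+380)%997=633 h(448,448)=(448*31+448)%997=378 -> [633, 378]
  L3: h(633,378)=(633*31+378)%997=61 -> [61]
  root = 61 != target 25
Candidate B produces the target root.

Answer: B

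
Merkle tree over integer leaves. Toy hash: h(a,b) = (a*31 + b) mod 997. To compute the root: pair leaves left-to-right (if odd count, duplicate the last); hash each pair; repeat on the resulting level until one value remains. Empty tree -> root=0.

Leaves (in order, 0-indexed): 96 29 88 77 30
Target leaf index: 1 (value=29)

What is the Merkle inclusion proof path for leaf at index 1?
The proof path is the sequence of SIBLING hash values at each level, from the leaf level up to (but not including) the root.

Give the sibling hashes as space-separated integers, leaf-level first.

Answer: 96 811 810

Derivation:
L0 (leaves): [96, 29, 88, 77, 30], target index=1
L1: h(96,29)=(96*31+29)%997=14 [pair 0] h(88,77)=(88*31+77)%997=811 [pair 1] h(30,30)=(30*31+30)%997=960 [pair 2] -> [14, 811, 960]
  Sibling for proof at L0: 96
L2: h(14,811)=(14*31+811)%997=248 [pair 0] h(960,960)=(960*31+960)%997=810 [pair 1] -> [248, 810]
  Sibling for proof at L1: 811
L3: h(248,810)=(248*31+810)%997=522 [pair 0] -> [522]
  Sibling for proof at L2: 810
Root: 522
Proof path (sibling hashes from leaf to root): [96, 811, 810]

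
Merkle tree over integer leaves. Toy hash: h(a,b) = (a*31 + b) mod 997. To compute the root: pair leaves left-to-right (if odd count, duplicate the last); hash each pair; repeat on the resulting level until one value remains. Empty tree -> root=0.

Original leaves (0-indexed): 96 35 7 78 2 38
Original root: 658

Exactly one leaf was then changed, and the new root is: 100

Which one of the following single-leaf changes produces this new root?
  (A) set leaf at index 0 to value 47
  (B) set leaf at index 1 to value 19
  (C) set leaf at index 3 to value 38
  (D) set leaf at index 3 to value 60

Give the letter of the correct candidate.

Original leaves: [96, 35, 7, 78, 2, 38]
Target new root: 100
Try each candidate change and compute the resulting root:
Candidate A: set leaf[0] = 47 -> leaves = [47, 35, 7, 78, 2, 38]
  L0: [47, 35, 7, 78, 2, 38]
  L1: h(47,35)=(47*31+35)%997=495 h(7,78)=(7*31+78)%997=295 h(2,38)=(2*31+38)%997=100 -> [495, 295, 100]
  L2: h(495,295)=(495*31+295)%997=685 h(100,100)=(100*31+100)%997=209 -> [685, 209]
  L3: h(685,209)=(685*31+209)%997=507 -> [507]
  root = 507 != target 100
Candidate B: set leaf[1] = 19 -> leaves = [96, 19, 7, 78, 2, 38]
  L0: [96, 19, 7, 78, 2, 38]
  L1: h(96,19)=(96*31+19)%997=4 h(7,78)=(7*31+78)%997=295 h(2,38)=(2*31+38)%997=100 -> [4, 295, 100]
  L2: h(4,295)=(4*31+295)%997=419 h(100,100)=(100*31+100)%997=209 -> [419, 209]
  L3: h(419,209)=(419*31+209)%997=237 -> [237]
  root = 237 != target 100
Candidate C: set leaf[3] = 38 -> leaves = [96, 35, 7, 38, 2, 38]
  L0: [96, 35, 7, 38, 2, 38]
  L1: h(96,35)=(96*31+35)%997=20 h(7,38)=(7*31+38)%997=255 h(2,38)=(2*31+38)%997=100 -> [20, 255, 100]
  L2: h(20,255)=(20*31+255)%997=875 h(100,100)=(100*31+100)%997=209 -> [875, 209]
  L3: h(875,209)=(875*31+209)%997=415 -> [415]
  root = 415 != target 100
Candidate D: set leaf[3] = 60 -> leaves = [96, 35, 7, 60, 2, 38]
  L0: [96, 35, 7, 60, 2, 38]
  L1: h(96,35)=(96*31+35)%997=20 h(7,60)=(7*31+60)%997=277 h(2,38)=(2*31+38)%997=100 -> [20, 277, 100]
  L2: h(20,277)=(20*31+277)%997=897 h(100,100)=(100*31+100)%997=209 -> [897, 209]
  L3: h(897,209)=(897*31+209)%997=100 -> [100]
  root = 100 == target 100  ** MATCH **
Candidate D produces the target root.

Answer: D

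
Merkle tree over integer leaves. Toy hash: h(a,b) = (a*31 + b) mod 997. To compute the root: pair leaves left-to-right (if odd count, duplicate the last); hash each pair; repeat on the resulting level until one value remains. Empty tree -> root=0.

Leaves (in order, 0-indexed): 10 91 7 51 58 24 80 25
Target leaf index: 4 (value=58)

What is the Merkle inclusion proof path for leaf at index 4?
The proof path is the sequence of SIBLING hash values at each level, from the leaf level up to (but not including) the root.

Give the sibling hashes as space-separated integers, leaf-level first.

Answer: 24 511 735

Derivation:
L0 (leaves): [10, 91, 7, 51, 58, 24, 80, 25], target index=4
L1: h(10,91)=(10*31+91)%997=401 [pair 0] h(7,51)=(7*31+51)%997=268 [pair 1] h(58,24)=(58*31+24)%997=825 [pair 2] h(80,25)=(80*31+25)%997=511 [pair 3] -> [401, 268, 825, 511]
  Sibling for proof at L0: 24
L2: h(401,268)=(401*31+268)%997=735 [pair 0] h(825,511)=(825*31+511)%997=164 [pair 1] -> [735, 164]
  Sibling for proof at L1: 511
L3: h(735,164)=(735*31+164)%997=18 [pair 0] -> [18]
  Sibling for proof at L2: 735
Root: 18
Proof path (sibling hashes from leaf to root): [24, 511, 735]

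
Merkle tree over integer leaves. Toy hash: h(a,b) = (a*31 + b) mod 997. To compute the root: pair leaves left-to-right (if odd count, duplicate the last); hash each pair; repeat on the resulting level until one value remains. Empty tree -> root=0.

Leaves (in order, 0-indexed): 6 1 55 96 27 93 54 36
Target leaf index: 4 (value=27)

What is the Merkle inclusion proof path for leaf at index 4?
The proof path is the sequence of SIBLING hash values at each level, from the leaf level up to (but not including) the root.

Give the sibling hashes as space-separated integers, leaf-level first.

Answer: 93 713 619

Derivation:
L0 (leaves): [6, 1, 55, 96, 27, 93, 54, 36], target index=4
L1: h(6,1)=(6*31+1)%997=187 [pair 0] h(55,96)=(55*31+96)%997=804 [pair 1] h(27,93)=(27*31+93)%997=930 [pair 2] h(54,36)=(54*31+36)%997=713 [pair 3] -> [187, 804, 930, 713]
  Sibling for proof at L0: 93
L2: h(187,804)=(187*31+804)%997=619 [pair 0] h(930,713)=(930*31+713)%997=630 [pair 1] -> [619, 630]
  Sibling for proof at L1: 713
L3: h(619,630)=(619*31+630)%997=876 [pair 0] -> [876]
  Sibling for proof at L2: 619
Root: 876
Proof path (sibling hashes from leaf to root): [93, 713, 619]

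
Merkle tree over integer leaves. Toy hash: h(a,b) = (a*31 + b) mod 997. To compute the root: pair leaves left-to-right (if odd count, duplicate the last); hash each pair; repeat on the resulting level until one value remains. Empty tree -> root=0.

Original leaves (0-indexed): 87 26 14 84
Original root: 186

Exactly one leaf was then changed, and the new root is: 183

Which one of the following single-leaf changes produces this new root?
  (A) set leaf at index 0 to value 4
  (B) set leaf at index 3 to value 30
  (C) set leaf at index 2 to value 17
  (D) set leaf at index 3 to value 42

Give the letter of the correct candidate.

Answer: A

Derivation:
Original leaves: [87, 26, 14, 84]
Target new root: 183
Try each candidate change and compute the resulting root:
Candidate A: set leaf[0] = 4 -> leaves = [4, 26, 14, 84]
  L0: [4, 26, 14, 84]
  L1: h(4,26)=(4*31+26)%997=150 h(14,84)=(14*31+84)%997=518 -> [150, 518]
  L2: h(150,518)=(150*31+518)%997=183 -> [183]
  root = 183 == target 183  ** MATCH **
Candidate B: set leaf[3] = 30 -> leaves = [87, 26, 14, 30]
  L0: [87, 26, 14, 30]
  L1: h(87,26)=(87*31+26)%997=729 h(14,30)=(14*31+30)%997=464 -> [729, 464]
  L2: h(729,464)=(729*31+464)%997=132 -> [132]
  root = 132 != target 183
Candidate C: set leaf[2] = 17 -> leaves = [87, 26, 17, 84]
  L0: [87, 26, 17, 84]
  L1: h(87,26)=(87*31+26)%997=729 h(17,84)=(17*31+84)%997=611 -> [729, 611]
  L2: h(729,611)=(729*31+611)%997=279 -> [279]
  root = 279 != target 183
Candidate D: set leaf[3] = 42 -> leaves = [87, 26, 14, 42]
  L0: [87, 26, 14, 42]
  L1: h(87,26)=(87*31+26)%997=729 h(14,42)=(14*31+42)%997=476 -> [729, 476]
  L2: h(729,476)=(729*31+476)%997=144 -> [144]
  root = 144 != target 183
Candidate A produces the target root.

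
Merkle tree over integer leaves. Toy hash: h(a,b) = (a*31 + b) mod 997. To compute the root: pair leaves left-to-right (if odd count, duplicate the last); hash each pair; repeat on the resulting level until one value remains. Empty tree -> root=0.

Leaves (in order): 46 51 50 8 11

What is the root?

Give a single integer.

Answer: 408

Derivation:
L0: [46, 51, 50, 8, 11]
L1: h(46,51)=(46*31+51)%997=480 h(50,8)=(50*31+8)%997=561 h(11,11)=(11*31+11)%997=352 -> [480, 561, 352]
L2: h(480,561)=(480*31+561)%997=486 h(352,352)=(352*31+352)%997=297 -> [486, 297]
L3: h(486,297)=(486*31+297)%997=408 -> [408]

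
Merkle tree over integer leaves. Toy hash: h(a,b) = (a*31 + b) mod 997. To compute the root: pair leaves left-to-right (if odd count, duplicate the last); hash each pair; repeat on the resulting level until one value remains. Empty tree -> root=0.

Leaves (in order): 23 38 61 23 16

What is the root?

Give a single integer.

Answer: 826

Derivation:
L0: [23, 38, 61, 23, 16]
L1: h(23,38)=(23*31+38)%997=751 h(61,23)=(61*31+23)%997=917 h(16,16)=(16*31+16)%997=512 -> [751, 917, 512]
L2: h(751,917)=(751*31+917)%997=270 h(512,512)=(512*31+512)%997=432 -> [270, 432]
L3: h(270,432)=(270*31+432)%997=826 -> [826]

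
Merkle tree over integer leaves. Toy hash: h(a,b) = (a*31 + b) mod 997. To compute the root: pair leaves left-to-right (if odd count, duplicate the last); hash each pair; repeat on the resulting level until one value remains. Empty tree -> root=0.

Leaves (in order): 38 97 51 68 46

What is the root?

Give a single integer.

L0: [38, 97, 51, 68, 46]
L1: h(38,97)=(38*31+97)%997=278 h(51,68)=(51*31+68)%997=652 h(46,46)=(46*31+46)%997=475 -> [278, 652, 475]
L2: h(278,652)=(278*31+652)%997=297 h(475,475)=(475*31+475)%997=245 -> [297, 245]
L3: h(297,245)=(297*31+245)%997=479 -> [479]

Answer: 479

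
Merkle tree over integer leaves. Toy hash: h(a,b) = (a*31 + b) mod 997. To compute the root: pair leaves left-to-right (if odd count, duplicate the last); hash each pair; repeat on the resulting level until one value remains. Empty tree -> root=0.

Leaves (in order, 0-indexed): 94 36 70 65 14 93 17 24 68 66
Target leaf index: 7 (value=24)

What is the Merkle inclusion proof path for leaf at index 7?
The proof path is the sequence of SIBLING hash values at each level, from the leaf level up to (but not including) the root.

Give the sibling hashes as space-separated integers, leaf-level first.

L0 (leaves): [94, 36, 70, 65, 14, 93, 17, 24, 68, 66], target index=7
L1: h(94,36)=(94*31+36)%997=956 [pair 0] h(70,65)=(70*31+65)%997=241 [pair 1] h(14,93)=(14*31+93)%997=527 [pair 2] h(17,24)=(17*31+24)%997=551 [pair 3] h(68,66)=(68*31+66)%997=180 [pair 4] -> [956, 241, 527, 551, 180]
  Sibling for proof at L0: 17
L2: h(956,241)=(956*31+241)%997=964 [pair 0] h(527,551)=(527*31+551)%997=936 [pair 1] h(180,180)=(180*31+180)%997=775 [pair 2] -> [964, 936, 775]
  Sibling for proof at L1: 527
L3: h(964,936)=(964*31+936)%997=910 [pair 0] h(775,775)=(775*31+775)%997=872 [pair 1] -> [910, 872]
  Sibling for proof at L2: 964
L4: h(910,872)=(910*31+872)%997=169 [pair 0] -> [169]
  Sibling for proof at L3: 872
Root: 169
Proof path (sibling hashes from leaf to root): [17, 527, 964, 872]

Answer: 17 527 964 872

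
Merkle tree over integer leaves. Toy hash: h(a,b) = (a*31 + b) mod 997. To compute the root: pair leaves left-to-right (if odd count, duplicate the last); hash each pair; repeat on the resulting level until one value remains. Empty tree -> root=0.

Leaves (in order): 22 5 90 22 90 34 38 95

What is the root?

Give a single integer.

Answer: 710

Derivation:
L0: [22, 5, 90, 22, 90, 34, 38, 95]
L1: h(22,5)=(22*31+5)%997=687 h(90,22)=(90*31+22)%997=818 h(90,34)=(90*31+34)%997=830 h(38,95)=(38*31+95)%997=276 -> [687, 818, 830, 276]
L2: h(687,818)=(687*31+818)%997=181 h(830,276)=(830*31+276)%997=84 -> [181, 84]
L3: h(181,84)=(181*31+84)%997=710 -> [710]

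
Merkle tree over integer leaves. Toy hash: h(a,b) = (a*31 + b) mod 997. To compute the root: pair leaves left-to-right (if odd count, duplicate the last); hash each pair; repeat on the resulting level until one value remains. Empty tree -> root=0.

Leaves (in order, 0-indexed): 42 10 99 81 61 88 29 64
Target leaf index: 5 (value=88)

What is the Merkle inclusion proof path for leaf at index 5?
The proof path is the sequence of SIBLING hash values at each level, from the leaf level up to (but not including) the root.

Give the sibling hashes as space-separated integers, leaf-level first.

Answer: 61 963 951

Derivation:
L0 (leaves): [42, 10, 99, 81, 61, 88, 29, 64], target index=5
L1: h(42,10)=(42*31+10)%997=315 [pair 0] h(99,81)=(99*31+81)%997=159 [pair 1] h(61,88)=(61*31+88)%997=982 [pair 2] h(29,64)=(29*31+64)%997=963 [pair 3] -> [315, 159, 982, 963]
  Sibling for proof at L0: 61
L2: h(315,159)=(315*31+159)%997=951 [pair 0] h(982,963)=(982*31+963)%997=498 [pair 1] -> [951, 498]
  Sibling for proof at L1: 963
L3: h(951,498)=(951*31+498)%997=69 [pair 0] -> [69]
  Sibling for proof at L2: 951
Root: 69
Proof path (sibling hashes from leaf to root): [61, 963, 951]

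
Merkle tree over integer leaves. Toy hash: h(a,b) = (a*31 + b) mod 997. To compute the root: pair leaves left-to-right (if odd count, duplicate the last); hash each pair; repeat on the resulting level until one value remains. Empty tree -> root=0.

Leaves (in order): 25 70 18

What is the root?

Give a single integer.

Answer: 849

Derivation:
L0: [25, 70, 18]
L1: h(25,70)=(25*31+70)%997=845 h(18,18)=(18*31+18)%997=576 -> [845, 576]
L2: h(845,576)=(845*31+576)%997=849 -> [849]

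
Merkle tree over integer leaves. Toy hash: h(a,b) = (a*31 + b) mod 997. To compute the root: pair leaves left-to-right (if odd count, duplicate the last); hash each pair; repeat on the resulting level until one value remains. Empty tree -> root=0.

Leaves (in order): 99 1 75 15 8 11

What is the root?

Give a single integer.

Answer: 218

Derivation:
L0: [99, 1, 75, 15, 8, 11]
L1: h(99,1)=(99*31+1)%997=79 h(75,15)=(75*31+15)%997=346 h(8,11)=(8*31+11)%997=259 -> [79, 346, 259]
L2: h(79,346)=(79*31+346)%997=801 h(259,259)=(259*31+259)%997=312 -> [801, 312]
L3: h(801,312)=(801*31+312)%997=218 -> [218]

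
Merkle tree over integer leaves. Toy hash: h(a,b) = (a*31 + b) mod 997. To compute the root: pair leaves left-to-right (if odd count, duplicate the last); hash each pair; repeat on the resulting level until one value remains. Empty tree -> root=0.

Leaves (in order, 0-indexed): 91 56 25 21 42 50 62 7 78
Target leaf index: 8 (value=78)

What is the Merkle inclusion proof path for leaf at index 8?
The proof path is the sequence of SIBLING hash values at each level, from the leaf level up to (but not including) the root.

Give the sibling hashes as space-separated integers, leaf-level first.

L0 (leaves): [91, 56, 25, 21, 42, 50, 62, 7, 78], target index=8
L1: h(91,56)=(91*31+56)%997=883 [pair 0] h(25,21)=(25*31+21)%997=796 [pair 1] h(42,50)=(42*31+50)%997=355 [pair 2] h(62,7)=(62*31+7)%997=932 [pair 3] h(78,78)=(78*31+78)%997=502 [pair 4] -> [883, 796, 355, 932, 502]
  Sibling for proof at L0: 78
L2: h(883,796)=(883*31+796)%997=253 [pair 0] h(355,932)=(355*31+932)%997=970 [pair 1] h(502,502)=(502*31+502)%997=112 [pair 2] -> [253, 970, 112]
  Sibling for proof at L1: 502
L3: h(253,970)=(253*31+970)%997=837 [pair 0] h(112,112)=(112*31+112)%997=593 [pair 1] -> [837, 593]
  Sibling for proof at L2: 112
L4: h(837,593)=(837*31+593)%997=618 [pair 0] -> [618]
  Sibling for proof at L3: 837
Root: 618
Proof path (sibling hashes from leaf to root): [78, 502, 112, 837]

Answer: 78 502 112 837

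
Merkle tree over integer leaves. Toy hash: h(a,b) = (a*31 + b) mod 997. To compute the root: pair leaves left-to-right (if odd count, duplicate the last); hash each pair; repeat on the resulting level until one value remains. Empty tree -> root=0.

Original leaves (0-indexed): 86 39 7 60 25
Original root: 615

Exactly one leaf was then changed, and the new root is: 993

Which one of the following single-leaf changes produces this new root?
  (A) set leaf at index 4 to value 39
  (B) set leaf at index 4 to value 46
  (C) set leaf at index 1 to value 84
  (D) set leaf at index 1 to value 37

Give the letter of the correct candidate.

Answer: A

Derivation:
Original leaves: [86, 39, 7, 60, 25]
Target new root: 993
Try each candidate change and compute the resulting root:
Candidate A: set leaf[4] = 39 -> leaves = [86, 39, 7, 60, 39]
  L0: [86, 39, 7, 60, 39]
  L1: h(86,39)=(86*31+39)%997=711 h(7,60)=(7*31+60)%997=277 h(39,39)=(39*31+39)%997=251 -> [711, 277, 251]
  L2: h(711,277)=(711*31+277)%997=384 h(251,251)=(251*31+251)%997=56 -> [384, 56]
  L3: h(384,56)=(384*31+56)%997=993 -> [993]
  root = 993 == target 993  ** MATCH **
Candidate B: set leaf[4] = 46 -> leaves = [86, 39, 7, 60, 46]
  L0: [86, 39, 7, 60, 46]
  L1: h(86,39)=(86*31+39)%997=711 h(7,60)=(7*31+60)%997=277 h(46,46)=(46*31+46)%997=475 -> [711, 277, 475]
  L2: h(711,277)=(711*31+277)%997=384 h(475,475)=(475*31+475)%997=245 -> [384, 245]
  L3: h(384,245)=(384*31+245)%997=185 -> [185]
  root = 185 != target 993
Candidate C: set leaf[1] = 84 -> leaves = [86, 84, 7, 60, 25]
  L0: [86, 84, 7, 60, 25]
  L1: h(86,84)=(86*31+84)%997=756 h(7,60)=(7*31+60)%997=277 h(25,25)=(25*31+25)%997=800 -> [756, 277, 800]
  L2: h(756,277)=(756*31+277)%997=782 h(800,800)=(800*31+800)%997=675 -> [782, 675]
  L3: h(782,675)=(782*31+675)%997=989 -> [989]
  root = 989 != target 993
Candidate D: set leaf[1] = 37 -> leaves = [86, 37, 7, 60, 25]
  L0: [86, 37, 7, 60, 25]
  L1: h(86,37)=(86*31+37)%997=709 h(7,60)=(7*31+60)%997=277 h(25,25)=(25*31+25)%997=800 -> [709, 277, 800]
  L2: h(709,277)=(709*31+277)%997=322 h(800,800)=(800*31+800)%997=675 -> [322, 675]
  L3: h(322,675)=(322*31+675)%997=687 -> [687]
  root = 687 != target 993
Candidate A produces the target root.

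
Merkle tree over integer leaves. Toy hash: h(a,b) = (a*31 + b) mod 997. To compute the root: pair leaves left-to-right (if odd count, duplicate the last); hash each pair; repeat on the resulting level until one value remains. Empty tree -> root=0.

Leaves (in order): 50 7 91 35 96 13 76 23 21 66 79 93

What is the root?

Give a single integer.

L0: [50, 7, 91, 35, 96, 13, 76, 23, 21, 66, 79, 93]
L1: h(50,7)=(50*31+7)%997=560 h(91,35)=(91*31+35)%997=862 h(96,13)=(96*31+13)%997=995 h(76,23)=(76*31+23)%997=385 h(21,66)=(21*31+66)%997=717 h(79,93)=(79*31+93)%997=548 -> [560, 862, 995, 385, 717, 548]
L2: h(560,862)=(560*31+862)%997=276 h(995,385)=(995*31+385)%997=323 h(717,548)=(717*31+548)%997=841 -> [276, 323, 841]
L3: h(276,323)=(276*31+323)%997=903 h(841,841)=(841*31+841)%997=990 -> [903, 990]
L4: h(903,990)=(903*31+990)%997=70 -> [70]

Answer: 70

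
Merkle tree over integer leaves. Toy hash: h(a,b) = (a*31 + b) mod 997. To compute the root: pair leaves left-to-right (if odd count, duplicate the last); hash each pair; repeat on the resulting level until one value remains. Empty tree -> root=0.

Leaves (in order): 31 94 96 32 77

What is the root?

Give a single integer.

L0: [31, 94, 96, 32, 77]
L1: h(31,94)=(31*31+94)%997=58 h(96,32)=(96*31+32)%997=17 h(77,77)=(77*31+77)%997=470 -> [58, 17, 470]
L2: h(58,17)=(58*31+17)%997=818 h(470,470)=(470*31+470)%997=85 -> [818, 85]
L3: h(818,85)=(818*31+85)%997=518 -> [518]

Answer: 518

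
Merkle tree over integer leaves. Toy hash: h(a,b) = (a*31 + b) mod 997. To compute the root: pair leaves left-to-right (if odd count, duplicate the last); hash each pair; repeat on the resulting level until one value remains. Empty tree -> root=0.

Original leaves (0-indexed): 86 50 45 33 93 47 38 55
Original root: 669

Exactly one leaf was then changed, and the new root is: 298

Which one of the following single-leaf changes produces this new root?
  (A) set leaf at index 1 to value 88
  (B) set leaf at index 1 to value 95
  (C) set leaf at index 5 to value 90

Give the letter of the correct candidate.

Answer: A

Derivation:
Original leaves: [86, 50, 45, 33, 93, 47, 38, 55]
Target new root: 298
Try each candidate change and compute the resulting root:
Candidate A: set leaf[1] = 88 -> leaves = [86, 88, 45, 33, 93, 47, 38, 55]
  L0: [86, 88, 45, 33, 93, 47, 38, 55]
  L1: h(86,88)=(86*31+88)%997=760 h(45,33)=(45*31+33)%997=431 h(93,47)=(93*31+47)%997=936 h(38,55)=(38*31+55)%997=236 -> [760, 431, 936, 236]
  L2: h(760,431)=(760*31+431)%997=63 h(936,236)=(936*31+236)%997=339 -> [63, 339]
  L3: h(63,339)=(63*31+339)%997=298 -> [298]
  root = 298 == target 298  ** MATCH **
Candidate B: set leaf[1] = 95 -> leaves = [86, 95, 45, 33, 93, 47, 38, 55]
  L0: [86, 95, 45, 33, 93, 47, 38, 55]
  L1: h(86,95)=(86*31+95)%997=767 h(45,33)=(45*31+33)%997=431 h(93,47)=(93*31+47)%997=936 h(38,55)=(38*31+55)%997=236 -> [767, 431, 936, 236]
  L2: h(767,431)=(767*31+431)%997=280 h(936,236)=(936*31+236)%997=339 -> [280, 339]
  L3: h(280,339)=(280*31+339)%997=46 -> [46]
  root = 46 != target 298
Candidate C: set leaf[5] = 90 -> leaves = [86, 50, 45, 33, 93, 90, 38, 55]
  L0: [86, 50, 45, 33, 93, 90, 38, 55]
  L1: h(86,50)=(86*31+50)%997=722 h(45,33)=(45*31+33)%997=431 h(93,90)=(93*31+90)%997=979 h(38,55)=(38*31+55)%997=236 -> [722, 431, 979, 236]
  L2: h(722,431)=(722*31+431)%997=879 h(979,236)=(979*31+236)%997=675 -> [879, 675]
  L3: h(879,675)=(879*31+675)%997=8 -> [8]
  root = 8 != target 298
Candidate A produces the target root.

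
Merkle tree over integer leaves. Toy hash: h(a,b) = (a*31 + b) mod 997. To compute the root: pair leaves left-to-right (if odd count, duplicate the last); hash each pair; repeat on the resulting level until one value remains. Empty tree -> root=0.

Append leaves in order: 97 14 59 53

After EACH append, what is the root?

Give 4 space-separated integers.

After append 97 (leaves=[97]):
  L0: [97]
  root=97
After append 14 (leaves=[97, 14]):
  L0: [97, 14]
  L1: h(97,14)=(97*31+14)%997=30 -> [30]
  root=30
After append 59 (leaves=[97, 14, 59]):
  L0: [97, 14, 59]
  L1: h(97,14)=(97*31+14)%997=30 h(59,59)=(59*31+59)%997=891 -> [30, 891]
  L2: h(30,891)=(30*31+891)%997=824 -> [824]
  root=824
After append 53 (leaves=[97, 14, 59, 53]):
  L0: [97, 14, 59, 53]
  L1: h(97,14)=(97*31+14)%997=30 h(59,53)=(59*31+53)%997=885 -> [30, 885]
  L2: h(30,885)=(30*31+885)%997=818 -> [818]
  root=818

Answer: 97 30 824 818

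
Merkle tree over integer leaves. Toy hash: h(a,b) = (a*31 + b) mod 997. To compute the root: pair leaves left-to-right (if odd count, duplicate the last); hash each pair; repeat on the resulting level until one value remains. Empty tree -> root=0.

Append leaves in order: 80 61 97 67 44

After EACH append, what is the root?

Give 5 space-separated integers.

After append 80 (leaves=[80]):
  L0: [80]
  root=80
After append 61 (leaves=[80, 61]):
  L0: [80, 61]
  L1: h(80,61)=(80*31+61)%997=547 -> [547]
  root=547
After append 97 (leaves=[80, 61, 97]):
  L0: [80, 61, 97]
  L1: h(80,61)=(80*31+61)%997=547 h(97,97)=(97*31+97)%997=113 -> [547, 113]
  L2: h(547,113)=(547*31+113)%997=121 -> [121]
  root=121
After append 67 (leaves=[80, 61, 97, 67]):
  L0: [80, 61, 97, 67]
  L1: h(80,61)=(80*31+61)%997=547 h(97,67)=(97*31+67)%997=83 -> [547, 83]
  L2: h(547,83)=(547*31+83)%997=91 -> [91]
  root=91
After append 44 (leaves=[80, 61, 97, 67, 44]):
  L0: [80, 61, 97, 67, 44]
  L1: h(80,61)=(80*31+61)%997=547 h(97,67)=(97*31+67)%997=83 h(44,44)=(44*31+44)%997=411 -> [547, 83, 411]
  L2: h(547,83)=(547*31+83)%997=91 h(411,411)=(411*31+411)%997=191 -> [91, 191]
  L3: h(91,191)=(91*31+191)%997=21 -> [21]
  root=21

Answer: 80 547 121 91 21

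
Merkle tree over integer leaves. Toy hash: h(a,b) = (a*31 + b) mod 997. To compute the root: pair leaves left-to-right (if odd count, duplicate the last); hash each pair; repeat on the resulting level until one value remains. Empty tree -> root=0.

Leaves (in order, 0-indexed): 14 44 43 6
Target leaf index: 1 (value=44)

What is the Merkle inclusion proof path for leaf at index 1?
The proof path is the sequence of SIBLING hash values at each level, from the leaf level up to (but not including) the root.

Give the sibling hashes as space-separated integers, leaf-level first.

Answer: 14 342

Derivation:
L0 (leaves): [14, 44, 43, 6], target index=1
L1: h(14,44)=(14*31+44)%997=478 [pair 0] h(43,6)=(43*31+6)%997=342 [pair 1] -> [478, 342]
  Sibling for proof at L0: 14
L2: h(478,342)=(478*31+342)%997=205 [pair 0] -> [205]
  Sibling for proof at L1: 342
Root: 205
Proof path (sibling hashes from leaf to root): [14, 342]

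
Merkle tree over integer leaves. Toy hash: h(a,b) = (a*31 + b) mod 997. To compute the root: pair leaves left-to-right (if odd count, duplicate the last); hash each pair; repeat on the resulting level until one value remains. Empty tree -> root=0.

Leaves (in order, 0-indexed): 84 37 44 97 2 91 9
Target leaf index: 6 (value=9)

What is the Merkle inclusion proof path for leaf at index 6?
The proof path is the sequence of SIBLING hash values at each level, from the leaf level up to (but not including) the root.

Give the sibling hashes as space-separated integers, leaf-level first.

Answer: 9 153 581

Derivation:
L0 (leaves): [84, 37, 44, 97, 2, 91, 9], target index=6
L1: h(84,37)=(84*31+37)%997=647 [pair 0] h(44,97)=(44*31+97)%997=464 [pair 1] h(2,91)=(2*31+91)%997=153 [pair 2] h(9,9)=(9*31+9)%997=288 [pair 3] -> [647, 464, 153, 288]
  Sibling for proof at L0: 9
L2: h(647,464)=(647*31+464)%997=581 [pair 0] h(153,288)=(153*31+288)%997=46 [pair 1] -> [581, 46]
  Sibling for proof at L1: 153
L3: h(581,46)=(581*31+46)%997=111 [pair 0] -> [111]
  Sibling for proof at L2: 581
Root: 111
Proof path (sibling hashes from leaf to root): [9, 153, 581]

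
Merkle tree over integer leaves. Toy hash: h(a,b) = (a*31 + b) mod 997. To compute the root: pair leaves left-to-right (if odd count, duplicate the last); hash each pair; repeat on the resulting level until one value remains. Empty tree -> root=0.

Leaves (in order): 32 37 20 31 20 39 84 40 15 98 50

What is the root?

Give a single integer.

Answer: 618

Derivation:
L0: [32, 37, 20, 31, 20, 39, 84, 40, 15, 98, 50]
L1: h(32,37)=(32*31+37)%997=32 h(20,31)=(20*31+31)%997=651 h(20,39)=(20*31+39)%997=659 h(84,40)=(84*31+40)%997=650 h(15,98)=(15*31+98)%997=563 h(50,50)=(50*31+50)%997=603 -> [32, 651, 659, 650, 563, 603]
L2: h(32,651)=(32*31+651)%997=646 h(659,650)=(659*31+650)%997=142 h(563,603)=(563*31+603)%997=110 -> [646, 142, 110]
L3: h(646,142)=(646*31+142)%997=228 h(110,110)=(110*31+110)%997=529 -> [228, 529]
L4: h(228,529)=(228*31+529)%997=618 -> [618]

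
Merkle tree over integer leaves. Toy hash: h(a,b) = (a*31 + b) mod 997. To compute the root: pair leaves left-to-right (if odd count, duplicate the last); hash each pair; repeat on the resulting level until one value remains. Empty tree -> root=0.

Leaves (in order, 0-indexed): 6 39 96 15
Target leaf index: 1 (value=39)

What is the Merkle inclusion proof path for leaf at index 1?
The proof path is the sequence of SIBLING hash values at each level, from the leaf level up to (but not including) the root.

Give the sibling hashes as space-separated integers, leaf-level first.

L0 (leaves): [6, 39, 96, 15], target index=1
L1: h(6,39)=(6*31+39)%997=225 [pair 0] h(96,15)=(96*31+15)%997=0 [pair 1] -> [225, 0]
  Sibling for proof at L0: 6
L2: h(225,0)=(225*31+0)%997=993 [pair 0] -> [993]
  Sibling for proof at L1: 0
Root: 993
Proof path (sibling hashes from leaf to root): [6, 0]

Answer: 6 0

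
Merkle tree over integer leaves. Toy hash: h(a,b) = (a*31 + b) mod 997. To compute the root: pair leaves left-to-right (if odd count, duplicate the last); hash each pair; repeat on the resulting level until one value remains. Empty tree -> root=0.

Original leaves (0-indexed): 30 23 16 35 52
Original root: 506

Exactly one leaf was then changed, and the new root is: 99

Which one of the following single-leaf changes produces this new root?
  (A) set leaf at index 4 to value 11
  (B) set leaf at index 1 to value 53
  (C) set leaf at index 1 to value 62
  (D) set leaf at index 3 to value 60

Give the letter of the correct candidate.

Answer: C

Derivation:
Original leaves: [30, 23, 16, 35, 52]
Target new root: 99
Try each candidate change and compute the resulting root:
Candidate A: set leaf[4] = 11 -> leaves = [30, 23, 16, 35, 11]
  L0: [30, 23, 16, 35, 11]
  L1: h(30,23)=(30*31+23)%997=953 h(16,35)=(16*31+35)%997=531 h(11,11)=(11*31+11)%997=352 -> [953, 531, 352]
  L2: h(953,531)=(953*31+531)%997=164 h(352,352)=(352*31+352)%997=297 -> [164, 297]
  L3: h(164,297)=(164*31+297)%997=396 -> [396]
  root = 396 != target 99
Candidate B: set leaf[1] = 53 -> leaves = [30, 53, 16, 35, 52]
  L0: [30, 53, 16, 35, 52]
  L1: h(30,53)=(30*31+53)%997=983 h(16,35)=(16*31+35)%997=531 h(52,52)=(52*31+52)%997=667 -> [983, 531, 667]
  L2: h(983,531)=(983*31+531)%997=97 h(667,667)=(667*31+667)%997=407 -> [97, 407]
  L3: h(97,407)=(97*31+407)%997=423 -> [423]
  root = 423 != target 99
Candidate C: set leaf[1] = 62 -> leaves = [30, 62, 16, 35, 52]
  L0: [30, 62, 16, 35, 52]
  L1: h(30,62)=(30*31+62)%997=992 h(16,35)=(16*31+35)%997=531 h(52,52)=(52*31+52)%997=667 -> [992, 531, 667]
  L2: h(992,531)=(992*31+531)%997=376 h(667,667)=(667*31+667)%997=407 -> [376, 407]
  L3: h(376,407)=(376*31+407)%997=99 -> [99]
  root = 99 == target 99  ** MATCH **
Candidate D: set leaf[3] = 60 -> leaves = [30, 23, 16, 60, 52]
  L0: [30, 23, 16, 60, 52]
  L1: h(30,23)=(30*31+23)%997=953 h(16,60)=(16*31+60)%997=556 h(52,52)=(52*31+52)%997=667 -> [953, 556, 667]
  L2: h(953,556)=(953*31+556)%997=189 h(667,667)=(667*31+667)%997=407 -> [189, 407]
  L3: h(189,407)=(189*31+407)%997=284 -> [284]
  root = 284 != target 99
Candidate C produces the target root.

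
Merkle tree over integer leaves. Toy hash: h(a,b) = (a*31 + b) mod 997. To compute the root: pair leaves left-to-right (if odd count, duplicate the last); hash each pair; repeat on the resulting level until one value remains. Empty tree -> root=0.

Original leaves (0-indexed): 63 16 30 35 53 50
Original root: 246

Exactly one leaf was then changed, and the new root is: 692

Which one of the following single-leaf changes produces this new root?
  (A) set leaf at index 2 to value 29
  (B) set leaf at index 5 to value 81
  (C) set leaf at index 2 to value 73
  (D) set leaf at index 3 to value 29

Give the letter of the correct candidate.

Answer: C

Derivation:
Original leaves: [63, 16, 30, 35, 53, 50]
Target new root: 692
Try each candidate change and compute the resulting root:
Candidate A: set leaf[2] = 29 -> leaves = [63, 16, 29, 35, 53, 50]
  L0: [63, 16, 29, 35, 53, 50]
  L1: h(63,16)=(63*31+16)%997=972 h(29,35)=(29*31+35)%997=934 h(53,50)=(53*31+50)%997=696 -> [972, 934, 696]
  L2: h(972,934)=(972*31+934)%997=159 h(696,696)=(696*31+696)%997=338 -> [159, 338]
  L3: h(159,338)=(159*31+338)%997=282 -> [282]
  root = 282 != target 692
Candidate B: set leaf[5] = 81 -> leaves = [63, 16, 30, 35, 53, 81]
  L0: [63, 16, 30, 35, 53, 81]
  L1: h(63,16)=(63*31+16)%997=972 h(30,35)=(30*31+35)%997=965 h(53,81)=(53*31+81)%997=727 -> [972, 965, 727]
  L2: h(972,965)=(972*31+965)%997=190 h(727,727)=(727*31+727)%997=333 -> [190, 333]
  L3: h(190,333)=(190*31+333)%997=241 -> [241]
  root = 241 != target 692
Candidate C: set leaf[2] = 73 -> leaves = [63, 16, 73, 35, 53, 50]
  L0: [63, 16, 73, 35, 53, 50]
  L1: h(63,16)=(63*31+16)%997=972 h(73,35)=(73*31+35)%997=304 h(53,50)=(53*31+50)%997=696 -> [972, 304, 696]
  L2: h(972,304)=(972*31+304)%997=526 h(696,696)=(696*31+696)%997=338 -> [526, 338]
  L3: h(526,338)=(526*31+338)%997=692 -> [692]
  root = 692 == target 692  ** MATCH **
Candidate D: set leaf[3] = 29 -> leaves = [63, 16, 30, 29, 53, 50]
  L0: [63, 16, 30, 29, 53, 50]
  L1: h(63,16)=(63*31+16)%997=972 h(30,29)=(30*31+29)%997=959 h(53,50)=(53*31+50)%997=696 -> [972, 959, 696]
  L2: h(972,959)=(972*31+959)%997=184 h(696,696)=(696*31+696)%997=338 -> [184, 338]
  L3: h(184,338)=(184*31+338)%997=60 -> [60]
  root = 60 != target 692
Candidate C produces the target root.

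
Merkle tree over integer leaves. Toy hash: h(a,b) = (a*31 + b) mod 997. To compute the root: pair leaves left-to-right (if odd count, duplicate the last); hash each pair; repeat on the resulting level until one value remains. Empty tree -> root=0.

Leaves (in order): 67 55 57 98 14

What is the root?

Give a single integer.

L0: [67, 55, 57, 98, 14]
L1: h(67,55)=(67*31+55)%997=138 h(57,98)=(57*31+98)%997=868 h(14,14)=(14*31+14)%997=448 -> [138, 868, 448]
L2: h(138,868)=(138*31+868)%997=161 h(448,448)=(448*31+448)%997=378 -> [161, 378]
L3: h(161,378)=(161*31+378)%997=384 -> [384]

Answer: 384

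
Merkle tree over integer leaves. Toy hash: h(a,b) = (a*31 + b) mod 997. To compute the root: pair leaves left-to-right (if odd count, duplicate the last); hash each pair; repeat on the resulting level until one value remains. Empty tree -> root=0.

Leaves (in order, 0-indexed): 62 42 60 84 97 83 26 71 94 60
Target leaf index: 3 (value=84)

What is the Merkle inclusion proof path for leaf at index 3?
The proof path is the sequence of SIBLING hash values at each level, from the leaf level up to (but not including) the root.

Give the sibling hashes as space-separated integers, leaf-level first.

Answer: 60 967 955 538

Derivation:
L0 (leaves): [62, 42, 60, 84, 97, 83, 26, 71, 94, 60], target index=3
L1: h(62,42)=(62*31+42)%997=967 [pair 0] h(60,84)=(60*31+84)%997=947 [pair 1] h(97,83)=(97*31+83)%997=99 [pair 2] h(26,71)=(26*31+71)%997=877 [pair 3] h(94,60)=(94*31+60)%997=980 [pair 4] -> [967, 947, 99, 877, 980]
  Sibling for proof at L0: 60
L2: h(967,947)=(967*31+947)%997=17 [pair 0] h(99,877)=(99*31+877)%997=955 [pair 1] h(980,980)=(980*31+980)%997=453 [pair 2] -> [17, 955, 453]
  Sibling for proof at L1: 967
L3: h(17,955)=(17*31+955)%997=485 [pair 0] h(453,453)=(453*31+453)%997=538 [pair 1] -> [485, 538]
  Sibling for proof at L2: 955
L4: h(485,538)=(485*31+538)%997=618 [pair 0] -> [618]
  Sibling for proof at L3: 538
Root: 618
Proof path (sibling hashes from leaf to root): [60, 967, 955, 538]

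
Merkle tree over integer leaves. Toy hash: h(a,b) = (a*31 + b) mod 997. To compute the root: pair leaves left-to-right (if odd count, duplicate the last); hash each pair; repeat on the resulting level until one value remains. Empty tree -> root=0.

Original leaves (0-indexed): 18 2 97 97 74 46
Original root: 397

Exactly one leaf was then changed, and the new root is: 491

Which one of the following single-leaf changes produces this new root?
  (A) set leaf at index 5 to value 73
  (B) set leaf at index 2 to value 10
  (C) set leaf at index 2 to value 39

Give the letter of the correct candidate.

Original leaves: [18, 2, 97, 97, 74, 46]
Target new root: 491
Try each candidate change and compute the resulting root:
Candidate A: set leaf[5] = 73 -> leaves = [18, 2, 97, 97, 74, 73]
  L0: [18, 2, 97, 97, 74, 73]
  L1: h(18,2)=(18*31+2)%997=560 h(97,97)=(97*31+97)%997=113 h(74,73)=(74*31+73)%997=373 -> [560, 113, 373]
  L2: h(560,113)=(560*31+113)%997=524 h(373,373)=(373*31+373)%997=969 -> [524, 969]
  L3: h(524,969)=(524*31+969)%997=264 -> [264]
  root = 264 != target 491
Candidate B: set leaf[2] = 10 -> leaves = [18, 2, 10, 97, 74, 46]
  L0: [18, 2, 10, 97, 74, 46]
  L1: h(18,2)=(18*31+2)%997=560 h(10,97)=(10*31+97)%997=407 h(74,46)=(74*31+46)%997=346 -> [560, 407, 346]
  L2: h(560,407)=(560*31+407)%997=818 h(346,346)=(346*31+346)%997=105 -> [818, 105]
  L3: h(818,105)=(818*31+105)%997=538 -> [538]
  root = 538 != target 491
Candidate C: set leaf[2] = 39 -> leaves = [18, 2, 39, 97, 74, 46]
  L0: [18, 2, 39, 97, 74, 46]
  L1: h(18,2)=(18*31+2)%997=560 h(39,97)=(39*31+97)%997=309 h(74,46)=(74*31+46)%997=346 -> [560, 309, 346]
  L2: h(560,309)=(560*31+309)%997=720 h(346,346)=(346*31+346)%997=105 -> [720, 105]
  L3: h(720,105)=(720*31+105)%997=491 -> [491]
  root = 491 == target 491  ** MATCH **
Candidate C produces the target root.

Answer: C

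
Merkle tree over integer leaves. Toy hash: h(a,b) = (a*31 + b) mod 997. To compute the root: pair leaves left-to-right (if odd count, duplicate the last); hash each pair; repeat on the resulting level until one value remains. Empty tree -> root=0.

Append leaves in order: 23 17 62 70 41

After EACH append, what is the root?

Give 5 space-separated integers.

Answer: 23 730 686 694 687

Derivation:
After append 23 (leaves=[23]):
  L0: [23]
  root=23
After append 17 (leaves=[23, 17]):
  L0: [23, 17]
  L1: h(23,17)=(23*31+17)%997=730 -> [730]
  root=730
After append 62 (leaves=[23, 17, 62]):
  L0: [23, 17, 62]
  L1: h(23,17)=(23*31+17)%997=730 h(62,62)=(62*31+62)%997=987 -> [730, 987]
  L2: h(730,987)=(730*31+987)%997=686 -> [686]
  root=686
After append 70 (leaves=[23, 17, 62, 70]):
  L0: [23, 17, 62, 70]
  L1: h(23,17)=(23*31+17)%997=730 h(62,70)=(62*31+70)%997=995 -> [730, 995]
  L2: h(730,995)=(730*31+995)%997=694 -> [694]
  root=694
After append 41 (leaves=[23, 17, 62, 70, 41]):
  L0: [23, 17, 62, 70, 41]
  L1: h(23,17)=(23*31+17)%997=730 h(62,70)=(62*31+70)%997=995 h(41,41)=(41*31+41)%997=315 -> [730, 995, 315]
  L2: h(730,995)=(730*31+995)%997=694 h(315,315)=(315*31+315)%997=110 -> [694, 110]
  L3: h(694,110)=(694*31+110)%997=687 -> [687]
  root=687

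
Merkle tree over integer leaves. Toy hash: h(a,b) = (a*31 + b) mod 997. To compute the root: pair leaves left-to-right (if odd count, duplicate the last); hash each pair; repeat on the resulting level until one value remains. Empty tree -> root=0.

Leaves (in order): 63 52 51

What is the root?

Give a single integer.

L0: [63, 52, 51]
L1: h(63,52)=(63*31+52)%997=11 h(51,51)=(51*31+51)%997=635 -> [11, 635]
L2: h(11,635)=(11*31+635)%997=976 -> [976]

Answer: 976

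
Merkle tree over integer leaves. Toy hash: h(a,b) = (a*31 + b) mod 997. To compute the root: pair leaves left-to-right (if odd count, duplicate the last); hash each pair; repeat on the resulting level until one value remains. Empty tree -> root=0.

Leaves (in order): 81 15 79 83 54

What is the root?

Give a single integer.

Answer: 978

Derivation:
L0: [81, 15, 79, 83, 54]
L1: h(81,15)=(81*31+15)%997=532 h(79,83)=(79*31+83)%997=538 h(54,54)=(54*31+54)%997=731 -> [532, 538, 731]
L2: h(532,538)=(532*31+538)%997=81 h(731,731)=(731*31+731)%997=461 -> [81, 461]
L3: h(81,461)=(81*31+461)%997=978 -> [978]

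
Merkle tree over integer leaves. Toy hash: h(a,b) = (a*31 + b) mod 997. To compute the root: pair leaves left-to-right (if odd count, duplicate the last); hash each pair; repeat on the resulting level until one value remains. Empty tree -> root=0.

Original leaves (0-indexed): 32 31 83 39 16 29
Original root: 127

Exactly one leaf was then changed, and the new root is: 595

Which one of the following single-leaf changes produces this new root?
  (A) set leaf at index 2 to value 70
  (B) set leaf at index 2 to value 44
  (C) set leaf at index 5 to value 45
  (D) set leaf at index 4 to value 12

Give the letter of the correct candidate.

Original leaves: [32, 31, 83, 39, 16, 29]
Target new root: 595
Try each candidate change and compute the resulting root:
Candidate A: set leaf[2] = 70 -> leaves = [32, 31, 70, 39, 16, 29]
  L0: [32, 31, 70, 39, 16, 29]
  L1: h(32,31)=(32*31+31)%997=26 h(70,39)=(70*31+39)%997=215 h(16,29)=(16*31+29)%997=525 -> [26, 215, 525]
  L2: h(26,215)=(26*31+215)%997=24 h(525,525)=(525*31+525)%997=848 -> [24, 848]
  L3: h(24,848)=(24*31+848)%997=595 -> [595]
  root = 595 == target 595  ** MATCH **
Candidate B: set leaf[2] = 44 -> leaves = [32, 31, 44, 39, 16, 29]
  L0: [32, 31, 44, 39, 16, 29]
  L1: h(32,31)=(32*31+31)%997=26 h(44,39)=(44*31+39)%997=406 h(16,29)=(16*31+29)%997=525 -> [26, 406, 525]
  L2: h(26,406)=(26*31+406)%997=215 h(525,525)=(525*31+525)%997=848 -> [215, 848]
  L3: h(215,848)=(215*31+848)%997=534 -> [534]
  root = 534 != target 595
Candidate C: set leaf[5] = 45 -> leaves = [32, 31, 83, 39, 16, 45]
  L0: [32, 31, 83, 39, 16, 45]
  L1: h(32,31)=(32*31+31)%997=26 h(83,39)=(83*31+39)%997=618 h(16,45)=(16*31+45)%997=541 -> [26, 618, 541]
  L2: h(26,618)=(26*31+618)%997=427 h(541,541)=(541*31+541)%997=363 -> [427, 363]
  L3: h(427,363)=(427*31+363)%997=639 -> [639]
  root = 639 != target 595
Candidate D: set leaf[4] = 12 -> leaves = [32, 31, 83, 39, 12, 29]
  L0: [32, 31, 83, 39, 12, 29]
  L1: h(32,31)=(32*31+31)%997=26 h(83,39)=(83*31+39)%997=618 h(12,29)=(12*31+29)%997=401 -> [26, 618, 401]
  L2: h(26,618)=(26*31+618)%997=427 h(401,401)=(401*31+401)%997=868 -> [427, 868]
  L3: h(427,868)=(427*31+868)%997=147 -> [147]
  root = 147 != target 595
Candidate A produces the target root.

Answer: A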